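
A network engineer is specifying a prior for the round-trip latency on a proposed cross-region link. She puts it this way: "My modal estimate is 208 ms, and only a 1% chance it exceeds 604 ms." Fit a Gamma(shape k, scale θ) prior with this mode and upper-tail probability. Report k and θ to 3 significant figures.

Gamma(k,θ) with k>1 has mode (k−1)θ, so θ = 208/(k−1).
Need P(X < 604) = 0.99 with θ tied to k this way. Start at k = 2, θ = 208: P(X<604) ≈ 0.786.
Too low — raise k to concentrate. Iterating converges to k ≈ 4.99.
Then θ = 208/(4.99−1) ≈ 52.1.

k ≈ 4.99, θ ≈ 52.1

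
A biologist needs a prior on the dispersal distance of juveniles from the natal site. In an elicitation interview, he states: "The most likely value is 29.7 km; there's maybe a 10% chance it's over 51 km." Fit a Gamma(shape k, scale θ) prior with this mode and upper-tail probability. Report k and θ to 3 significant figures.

Gamma(k,θ) with k>1 has mode (k−1)θ, so θ = 29.7/(k−1).
Need P(X < 51) = 0.9 with θ tied to k this way. Start at k = 2, θ = 29.7: P(X<51) ≈ 0.512.
Too low — raise k to concentrate. Iterating converges to k ≈ 7.48.
Then θ = 29.7/(7.48−1) ≈ 4.58.

k ≈ 7.48, θ ≈ 4.58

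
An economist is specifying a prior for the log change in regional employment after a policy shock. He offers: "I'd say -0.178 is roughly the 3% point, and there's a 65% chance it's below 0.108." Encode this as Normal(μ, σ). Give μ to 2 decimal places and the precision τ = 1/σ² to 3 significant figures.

μ = 0.06, τ = 62.8

For Normal(μ,σ), the p-quantile is μ + z_p·σ. Here z_{0.03} = -1.881, z_{0.65} = 0.3853.
So -0.178 = μ − 1.881σ and 0.108 = μ + 0.3853σ.
Subtracting: σ = (0.108 − -0.178)/(0.3853 − (-1.881)) = 0.13.
Then μ = -0.178 − (-1.881)·0.13 = 0.06.
Precision τ = 1/σ² = 1/0.1262² = 62.8.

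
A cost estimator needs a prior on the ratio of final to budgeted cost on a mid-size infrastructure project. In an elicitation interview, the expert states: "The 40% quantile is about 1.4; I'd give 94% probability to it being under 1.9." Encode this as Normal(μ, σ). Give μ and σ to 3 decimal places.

For Normal(μ,σ), the p-quantile is μ + z_p·σ. Here z_{0.4} = -0.2533, z_{0.94} = 1.555.
So 1.4 = μ − 0.2533σ and 1.9 = μ + 1.555σ.
Subtracting: σ = (1.9 − 1.4)/(1.555 − (-0.2533)) = 0.277.
Then μ = 1.4 − (-0.2533)·0.277 = 1.470.

μ = 1.470, σ = 0.277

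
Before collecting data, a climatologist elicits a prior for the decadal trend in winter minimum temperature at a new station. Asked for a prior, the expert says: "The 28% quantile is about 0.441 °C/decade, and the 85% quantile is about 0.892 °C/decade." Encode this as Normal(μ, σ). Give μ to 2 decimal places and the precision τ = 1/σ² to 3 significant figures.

For Normal(μ,σ), the p-quantile is μ + z_p·σ. Here z_{0.28} = -0.5828, z_{0.85} = 1.036.
So 0.441 = μ − 0.5828σ and 0.892 = μ + 1.036σ.
Subtracting: σ = (0.892 − 0.441)/(1.036 − (-0.5828)) = 0.28.
Then μ = 0.441 − (-0.5828)·0.28 = 0.60.
Precision τ = 1/σ² = 1/0.2785² = 12.9.

μ = 0.60, τ = 12.9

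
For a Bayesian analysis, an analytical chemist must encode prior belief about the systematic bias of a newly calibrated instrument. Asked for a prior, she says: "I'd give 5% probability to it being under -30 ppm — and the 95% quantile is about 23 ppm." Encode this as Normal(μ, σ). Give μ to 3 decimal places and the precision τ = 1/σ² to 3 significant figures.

The p-quantile of Normal(μ,σ) is μ + z_p·σ, with z_{0.05} = -1.645 and z_{0.95} = 1.645.
Eliminate σ: μ = (z₂·x₁ − z₁·x₂)/(z₂ − z₁) = (1.645·-30 − (-1.645)·23)/3.29 = -3.500.
Then σ = (x₂ − x₁)/(z₂ − z₁) = (23 − -30)/3.29 = 16.111.
Precision τ = 1/σ² = 1/16.11² = 0.00385.

μ = -3.500, τ = 0.00385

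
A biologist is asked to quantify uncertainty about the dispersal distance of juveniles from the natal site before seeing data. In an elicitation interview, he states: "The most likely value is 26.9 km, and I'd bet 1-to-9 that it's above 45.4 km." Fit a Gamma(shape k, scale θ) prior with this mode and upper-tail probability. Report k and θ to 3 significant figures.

Gamma(k,θ) with k>1 has mode (k−1)θ, so θ = 26.9/(k−1).
Need P(X < 45.4) = 0.9 with θ tied to k this way. Start at k = 2, θ = 26.9: P(X<45.4) ≈ 0.503.
Too low — raise k to concentrate. Iterating converges to k ≈ 7.91.
Then θ = 26.9/(7.91−1) ≈ 3.9.

k ≈ 7.91, θ ≈ 3.9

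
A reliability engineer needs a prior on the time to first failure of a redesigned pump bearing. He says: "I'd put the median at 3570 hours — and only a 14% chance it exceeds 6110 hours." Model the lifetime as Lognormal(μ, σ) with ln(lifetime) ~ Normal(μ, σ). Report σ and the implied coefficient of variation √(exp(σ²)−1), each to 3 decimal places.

If T ~ Lognormal(μ,σ) then ln T ~ Normal(μ,σ), so the p-quantile of ln T is μ + z_p·σ.
ln(3570) = 8.18 and ln(6110) = 8.718; z_{0.5} = 0, z_{0.86} = 1.08.
σ = (8.718 − 8.18)/(1.08 − (0)) = 0.497.
μ = 8.18 − (0)·0.497 = 8.180.
CV = √(exp(σ²)−1) = √(exp(0.2474)−1) = 0.530.

σ ≈ 0.497, CV ≈ 0.530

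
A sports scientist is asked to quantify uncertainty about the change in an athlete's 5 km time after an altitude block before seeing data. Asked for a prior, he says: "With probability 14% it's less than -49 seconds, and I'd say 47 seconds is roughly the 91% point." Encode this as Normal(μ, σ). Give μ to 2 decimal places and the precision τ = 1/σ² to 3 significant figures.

The p-quantile of Normal(μ,σ) is μ + z_p·σ, with z_{0.14} = -1.08 and z_{0.91} = 1.341.
Eliminate σ: μ = (z₂·x₁ − z₁·x₂)/(z₂ − z₁) = (1.341·-49 − (-1.08)·47)/2.421 = -6.16.
Then σ = (x₂ − x₁)/(z₂ − z₁) = (47 − -49)/2.421 = 39.65.
Precision τ = 1/σ² = 1/39.65² = 0.000636.

μ = -6.16, τ = 0.000636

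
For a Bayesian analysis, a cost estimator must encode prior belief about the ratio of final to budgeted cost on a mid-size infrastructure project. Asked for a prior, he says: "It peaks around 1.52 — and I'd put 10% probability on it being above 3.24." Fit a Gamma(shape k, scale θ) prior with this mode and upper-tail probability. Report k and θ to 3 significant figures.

k ≈ 4.35, θ ≈ 0.453

Gamma(k,θ) with k>1 has mode (k−1)θ, so θ = 1.52/(k−1).
Need P(X < 3.24) = 0.9 with θ tied to k this way. Start at k = 2, θ = 1.52: P(X<3.24) ≈ 0.628.
Too low — raise k to concentrate. Iterating converges to k ≈ 4.35.
Then θ = 1.52/(4.35−1) ≈ 0.453.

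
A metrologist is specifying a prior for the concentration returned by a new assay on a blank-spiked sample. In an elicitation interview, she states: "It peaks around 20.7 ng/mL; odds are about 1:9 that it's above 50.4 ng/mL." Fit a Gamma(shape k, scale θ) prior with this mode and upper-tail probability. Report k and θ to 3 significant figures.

Gamma(k,θ) with k>1 has mode (k−1)θ, so θ = 20.7/(k−1).
Need P(X < 50.4) = 0.9 with θ tied to k this way. Start at k = 2, θ = 20.7: P(X<50.4) ≈ 0.699.
Too low — raise k to concentrate. Iterating converges to k ≈ 3.43.
Then θ = 20.7/(3.43−1) ≈ 8.53.

k ≈ 3.43, θ ≈ 8.53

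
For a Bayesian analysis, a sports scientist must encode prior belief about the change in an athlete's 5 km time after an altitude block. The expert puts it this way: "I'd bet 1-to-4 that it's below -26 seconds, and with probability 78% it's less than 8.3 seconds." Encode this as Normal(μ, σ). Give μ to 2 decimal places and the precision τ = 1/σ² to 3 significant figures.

μ = -8.11, τ = 0.00221

The p-quantile of Normal(μ,σ) is μ + z_p·σ, with z_{0.2} = -0.8416 and z_{0.78} = 0.7722.
Eliminate σ: μ = (z₂·x₁ − z₁·x₂)/(z₂ − z₁) = (0.7722·-26 − (-0.8416)·8.3)/1.614 = -8.11.
Then σ = (x₂ − x₁)/(z₂ − z₁) = (8.3 − -26)/1.614 = 21.25.
Precision τ = 1/σ² = 1/21.25² = 0.00221.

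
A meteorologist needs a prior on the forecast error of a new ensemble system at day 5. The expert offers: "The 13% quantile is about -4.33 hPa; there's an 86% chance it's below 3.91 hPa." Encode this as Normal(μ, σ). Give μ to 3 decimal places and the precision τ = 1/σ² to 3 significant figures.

μ = -0.124, τ = 0.0717

The p-quantile of Normal(μ,σ) is μ + z_p·σ, with z_{0.13} = -1.126 and z_{0.86} = 1.08.
Eliminate σ: μ = (z₂·x₁ − z₁·x₂)/(z₂ − z₁) = (1.08·-4.33 − (-1.126)·3.91)/2.207 = -0.124.
Then σ = (x₂ − x₁)/(z₂ − z₁) = (3.91 − -4.33)/2.207 = 3.734.
Precision τ = 1/σ² = 1/3.734² = 0.0717.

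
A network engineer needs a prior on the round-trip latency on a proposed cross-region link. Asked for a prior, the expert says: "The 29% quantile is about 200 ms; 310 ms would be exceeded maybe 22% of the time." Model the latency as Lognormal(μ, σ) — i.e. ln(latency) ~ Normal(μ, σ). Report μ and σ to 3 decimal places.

μ ≈ 5.481, σ ≈ 0.331

If T ~ Lognormal(μ,σ) then ln T ~ Normal(μ,σ), so the p-quantile of ln T is μ + z_p·σ.
ln(200) = 5.298 and ln(310) = 5.737; z_{0.29} = -0.5534, z_{0.78} = 0.7722.
σ = (5.737 − 5.298)/(0.7722 − (-0.5534)) = 0.331.
μ = 5.298 − (-0.5534)·0.331 = 5.481.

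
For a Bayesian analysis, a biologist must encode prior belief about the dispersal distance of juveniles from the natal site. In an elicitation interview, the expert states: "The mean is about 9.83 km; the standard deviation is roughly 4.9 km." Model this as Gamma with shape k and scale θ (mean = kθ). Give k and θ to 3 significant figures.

k ≈ 4.02, θ ≈ 2.44

For Gamma(k, scale θ): mean = kθ, variance = kθ², so CV = 1/√k.
CV = SD/mean = 4.9/9.83 = 0.4985, hence k = 1/CV² = 4.02.
Then θ = mean/k = 9.83/4.02 = 2.44.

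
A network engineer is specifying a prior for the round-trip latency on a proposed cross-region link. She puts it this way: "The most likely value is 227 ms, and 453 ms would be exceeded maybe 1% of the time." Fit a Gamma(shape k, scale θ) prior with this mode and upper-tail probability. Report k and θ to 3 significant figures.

k ≈ 11.3, θ ≈ 22.1

Gamma(k,θ) with k>1 has mode (k−1)θ, so θ = 227/(k−1).
Need P(X < 453) = 0.99 with θ tied to k this way. Start at k = 2, θ = 227: P(X<453) ≈ 0.593.
Too low — raise k to concentrate. Iterating converges to k ≈ 11.3.
Then θ = 227/(11.3−1) ≈ 22.1.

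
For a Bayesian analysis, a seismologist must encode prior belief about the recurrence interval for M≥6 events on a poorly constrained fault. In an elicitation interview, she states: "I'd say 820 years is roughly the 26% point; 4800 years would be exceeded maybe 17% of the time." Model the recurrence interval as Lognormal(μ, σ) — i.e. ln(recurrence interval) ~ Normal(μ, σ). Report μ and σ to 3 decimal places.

If T ~ Lognormal(μ,σ) then ln T ~ Normal(μ,σ), so the p-quantile of ln T is μ + z_p·σ.
ln(820) = 6.709 and ln(4800) = 8.476; z_{0.26} = -0.6433, z_{0.83} = 0.9542.
σ = (8.476 − 6.709)/(0.9542 − (-0.6433)) = 1.106.
μ = 6.709 − (-0.6433)·1.106 = 7.421.

μ ≈ 7.421, σ ≈ 1.106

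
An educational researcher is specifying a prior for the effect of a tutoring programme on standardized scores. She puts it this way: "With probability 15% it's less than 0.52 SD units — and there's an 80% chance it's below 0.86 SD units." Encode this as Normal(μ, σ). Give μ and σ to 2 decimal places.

μ = 0.71, σ = 0.18

The p-quantile of Normal(μ,σ) is μ + z_p·σ, with z_{0.15} = -1.036 and z_{0.8} = 0.8416.
Eliminate σ: μ = (z₂·x₁ − z₁·x₂)/(z₂ − z₁) = (0.8416·0.52 − (-1.036)·0.86)/1.878 = 0.71.
Then σ = (x₂ − x₁)/(z₂ − z₁) = (0.86 − 0.52)/1.878 = 0.18.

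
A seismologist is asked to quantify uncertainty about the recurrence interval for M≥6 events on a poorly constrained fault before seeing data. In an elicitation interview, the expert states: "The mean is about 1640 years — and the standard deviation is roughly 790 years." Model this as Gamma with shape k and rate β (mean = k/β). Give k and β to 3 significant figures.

For Gamma(k, rate β): mean = k/β, variance = k/β², so CV = 1/√k.
CV = SD/mean = 790/1640 = 0.4817, hence k = 1/CV² = 4.31.
Then β = k/mean = 4.31/1640 = 0.00263.

k ≈ 4.31, β ≈ 0.00263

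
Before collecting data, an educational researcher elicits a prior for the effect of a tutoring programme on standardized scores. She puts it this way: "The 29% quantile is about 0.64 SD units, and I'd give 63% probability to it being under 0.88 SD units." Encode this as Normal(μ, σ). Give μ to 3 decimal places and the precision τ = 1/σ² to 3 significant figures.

The p-quantile of Normal(μ,σ) is μ + z_p·σ, with z_{0.29} = -0.5534 and z_{0.63} = 0.3319.
Eliminate σ: μ = (z₂·x₁ − z₁·x₂)/(z₂ − z₁) = (0.3319·0.64 − (-0.5534)·0.88)/0.8852 = 0.790.
Then σ = (x₂ − x₁)/(z₂ − z₁) = (0.88 − 0.64)/0.8852 = 0.271.
Precision τ = 1/σ² = 1/0.2711² = 13.6.

μ = 0.790, τ = 13.6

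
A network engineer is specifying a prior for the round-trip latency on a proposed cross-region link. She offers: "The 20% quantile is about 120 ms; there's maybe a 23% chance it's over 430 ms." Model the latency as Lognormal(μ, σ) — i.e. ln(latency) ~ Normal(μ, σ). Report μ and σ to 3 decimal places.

If T ~ Lognormal(μ,σ) then ln T ~ Normal(μ,σ), so the p-quantile of ln T is μ + z_p·σ.
ln(120) = 4.787 and ln(430) = 6.064; z_{0.2} = -0.8416, z_{0.77} = 0.7388.
σ = (6.064 − 4.787)/(0.7388 − (-0.8416)) = 0.808.
μ = 4.787 − (-0.8416)·0.808 = 5.467.

μ ≈ 5.467, σ ≈ 0.808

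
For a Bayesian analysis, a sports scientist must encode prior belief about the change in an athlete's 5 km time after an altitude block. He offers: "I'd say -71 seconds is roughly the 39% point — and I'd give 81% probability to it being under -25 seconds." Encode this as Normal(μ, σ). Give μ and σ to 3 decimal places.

The p-quantile of Normal(μ,σ) is μ + z_p·σ, with z_{0.39} = -0.2793 and z_{0.81} = 0.8779.
Eliminate σ: μ = (z₂·x₁ − z₁·x₂)/(z₂ − z₁) = (0.8779·-71 − (-0.2793)·-25)/1.157 = -59.897.
Then σ = (x₂ − x₁)/(z₂ − z₁) = (-25 − -71)/1.157 = 39.751.

μ = -59.897, σ = 39.751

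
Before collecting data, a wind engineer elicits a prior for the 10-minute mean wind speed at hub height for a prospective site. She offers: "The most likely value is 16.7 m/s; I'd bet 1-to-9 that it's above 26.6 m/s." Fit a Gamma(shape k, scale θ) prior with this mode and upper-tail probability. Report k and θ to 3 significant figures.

k ≈ 9.66, θ ≈ 1.93

Gamma(k,θ) with k>1 has mode (k−1)θ, so θ = 16.7/(k−1).
Need P(X < 26.6) = 0.9 with θ tied to k this way. Start at k = 2, θ = 16.7: P(X<26.6) ≈ 0.473.
Too low — raise k to concentrate. Iterating converges to k ≈ 9.66.
Then θ = 16.7/(9.66−1) ≈ 1.93.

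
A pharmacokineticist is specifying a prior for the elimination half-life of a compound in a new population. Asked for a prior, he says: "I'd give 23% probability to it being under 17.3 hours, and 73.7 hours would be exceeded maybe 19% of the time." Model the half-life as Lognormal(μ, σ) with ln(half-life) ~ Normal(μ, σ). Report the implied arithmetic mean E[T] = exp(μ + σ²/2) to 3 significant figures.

E[T] ≈ 50.1 hours

If T ~ Lognormal(μ,σ) then ln T ~ Normal(μ,σ), so the p-quantile of ln T is μ + z_p·σ.
ln(17.3) = 2.851 and ln(73.7) = 4.3; z_{0.23} = -0.7388, z_{0.81} = 0.8779.
σ = (4.3 − 2.851)/(0.8779 − (-0.7388)) = 0.896.
μ = 2.851 − (-0.7388)·0.896 = 3.513.
E[T] = exp(μ + σ²/2) = exp(3.513 + 0.4018) = 50.1 hours.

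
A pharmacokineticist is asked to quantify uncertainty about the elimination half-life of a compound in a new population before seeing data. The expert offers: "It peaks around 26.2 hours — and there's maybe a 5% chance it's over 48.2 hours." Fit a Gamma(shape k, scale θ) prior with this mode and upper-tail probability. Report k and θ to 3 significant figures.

k ≈ 8.49, θ ≈ 3.5

Gamma(k,θ) with k>1 has mode (k−1)θ, so θ = 26.2/(k−1).
Need P(X < 48.2) = 0.95 with θ tied to k this way. Start at k = 2, θ = 26.2: P(X<48.2) ≈ 0.549.
Too low — raise k to concentrate. Iterating converges to k ≈ 8.49.
Then θ = 26.2/(8.49−1) ≈ 3.5.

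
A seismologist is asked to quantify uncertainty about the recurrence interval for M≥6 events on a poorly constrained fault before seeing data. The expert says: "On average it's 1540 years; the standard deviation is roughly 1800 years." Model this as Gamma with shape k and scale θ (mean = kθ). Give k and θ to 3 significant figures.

For Gamma(k, scale θ): mean = kθ, variance = kθ², so CV = 1/√k.
CV = SD/mean = 1800/1540 = 1.169, hence k = 1/CV² = 0.732.
Then θ = mean/k = 1540/0.732 = 2100.

k ≈ 0.732, θ ≈ 2100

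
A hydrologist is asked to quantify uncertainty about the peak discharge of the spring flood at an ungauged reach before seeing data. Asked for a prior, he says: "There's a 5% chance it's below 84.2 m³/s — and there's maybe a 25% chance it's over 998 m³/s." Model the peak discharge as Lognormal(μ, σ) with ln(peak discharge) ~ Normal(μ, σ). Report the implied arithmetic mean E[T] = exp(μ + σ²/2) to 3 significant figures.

If T ~ Lognormal(μ,σ) then ln T ~ Normal(μ,σ), so the p-quantile of ln T is μ + z_p·σ.
ln(84.2) = 4.433 and ln(998) = 6.906; z_{0.05} = -1.645, z_{0.75} = 0.6745.
σ = (6.906 − 4.433)/(0.6745 − (-1.645)) = 1.066.
μ = 4.433 − (-1.645)·1.066 = 6.187.
E[T] = exp(μ + σ²/2) = exp(6.187 + 0.5682) = 858 m³/s.

E[T] ≈ 858 m³/s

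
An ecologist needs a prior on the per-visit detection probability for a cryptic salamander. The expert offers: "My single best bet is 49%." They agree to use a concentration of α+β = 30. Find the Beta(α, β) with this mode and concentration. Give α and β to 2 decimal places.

For α,β > 1 the Beta mode is (α−1)/(α+β−2). With α+β = 30, the mode is (α−1)/28.
Set (α−1)/28 = 0.49 → α = 1 + 0.49·28 = 14.72.
β = 30 − α = 15.28.

α = 14.72, β = 15.28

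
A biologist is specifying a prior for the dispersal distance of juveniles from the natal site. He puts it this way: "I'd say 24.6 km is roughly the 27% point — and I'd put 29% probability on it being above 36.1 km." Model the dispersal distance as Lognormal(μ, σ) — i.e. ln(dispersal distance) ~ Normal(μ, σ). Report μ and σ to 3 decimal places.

μ ≈ 3.404, σ ≈ 0.329

If T ~ Lognormal(μ,σ) then ln T ~ Normal(μ,σ), so the p-quantile of ln T is μ + z_p·σ.
ln(24.6) = 3.203 and ln(36.1) = 3.586; z_{0.27} = -0.6128, z_{0.71} = 0.5534.
σ = (3.586 − 3.203)/(0.5534 − (-0.6128)) = 0.329.
μ = 3.203 − (-0.6128)·0.329 = 3.404.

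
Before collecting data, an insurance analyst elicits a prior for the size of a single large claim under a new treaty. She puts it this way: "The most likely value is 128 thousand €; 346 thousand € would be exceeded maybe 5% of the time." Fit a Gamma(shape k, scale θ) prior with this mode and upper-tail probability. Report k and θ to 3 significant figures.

Gamma(k,θ) with k>1 has mode (k−1)θ, so θ = 128/(k−1).
Need P(X < 346) = 0.95 with θ tied to k this way. Start at k = 2, θ = 128: P(X<346) ≈ 0.752.
Too low — raise k to concentrate. Iterating converges to k ≈ 3.72.
Then θ = 128/(3.72−1) ≈ 47.1.

k ≈ 3.72, θ ≈ 47.1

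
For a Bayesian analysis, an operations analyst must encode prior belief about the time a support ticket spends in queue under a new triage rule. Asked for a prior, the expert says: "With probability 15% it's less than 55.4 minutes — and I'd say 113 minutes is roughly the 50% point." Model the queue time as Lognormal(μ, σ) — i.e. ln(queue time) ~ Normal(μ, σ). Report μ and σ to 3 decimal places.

μ ≈ 4.727, σ ≈ 0.688

If T ~ Lognormal(μ,σ) then ln T ~ Normal(μ,σ), so the p-quantile of ln T is μ + z_p·σ.
ln(55.4) = 4.015 and ln(113) = 4.727; z_{0.15} = -1.036, z_{0.5} = 0.
σ = (4.727 − 4.015)/(0 − (-1.036)) = 0.688.
μ = 4.015 − (-1.036)·0.688 = 4.727.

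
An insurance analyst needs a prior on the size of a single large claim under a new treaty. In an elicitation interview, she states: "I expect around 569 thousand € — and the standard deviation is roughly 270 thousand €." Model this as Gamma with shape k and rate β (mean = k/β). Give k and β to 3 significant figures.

For Gamma(k, rate β): mean = k/β, variance = k/β², so CV = 1/√k.
CV = SD/mean = 270/569 = 0.4745, hence k = 1/CV² = 4.44.
Then β = k/mean = 4.44/569 = 0.00781.

k ≈ 4.44, β ≈ 0.00781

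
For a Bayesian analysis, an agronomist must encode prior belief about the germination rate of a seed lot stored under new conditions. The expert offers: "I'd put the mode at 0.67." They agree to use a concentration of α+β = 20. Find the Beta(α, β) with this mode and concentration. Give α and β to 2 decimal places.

For α,β > 1 the Beta mode is (α−1)/(α+β−2). With α+β = 20, the mode is (α−1)/18.
Set (α−1)/18 = 0.67 → α = 1 + 0.67·18 = 13.06.
β = 20 − α = 6.94.

α = 13.06, β = 6.94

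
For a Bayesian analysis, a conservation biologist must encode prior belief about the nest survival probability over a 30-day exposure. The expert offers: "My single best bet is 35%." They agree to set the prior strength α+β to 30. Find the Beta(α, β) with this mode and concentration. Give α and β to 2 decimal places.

For α,β > 1 the Beta mode is (α−1)/(α+β−2). With α+β = 30, the mode is (α−1)/28.
Set (α−1)/28 = 0.35 → α = 1 + 0.35·28 = 10.80.
β = 30 − α = 19.20.

α = 10.80, β = 19.20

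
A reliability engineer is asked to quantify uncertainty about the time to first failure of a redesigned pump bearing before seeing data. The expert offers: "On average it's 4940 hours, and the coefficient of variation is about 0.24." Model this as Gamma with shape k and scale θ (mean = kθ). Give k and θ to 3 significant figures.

k ≈ 17.4, θ ≈ 285

For Gamma(k, scale θ): mean = kθ, variance = kθ², so CV = 1/√k.
CV = 0.24, hence k = 1/CV² = 17.4.
Then θ = mean/k = 4940/17.4 = 285.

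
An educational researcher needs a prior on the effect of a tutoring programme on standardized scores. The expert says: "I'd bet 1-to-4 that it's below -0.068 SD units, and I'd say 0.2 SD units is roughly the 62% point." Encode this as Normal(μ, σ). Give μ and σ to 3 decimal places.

For Normal(μ,σ), the p-quantile is μ + z_p·σ. Here z_{0.2} = -0.8416, z_{0.62} = 0.3055.
So -0.068 = μ − 0.8416σ and 0.2 = μ + 0.3055σ.
Subtracting: σ = (0.2 − -0.068)/(0.3055 − (-0.8416)) = 0.234.
Then μ = -0.068 − (-0.8416)·0.234 = 0.129.

μ = 0.129, σ = 0.234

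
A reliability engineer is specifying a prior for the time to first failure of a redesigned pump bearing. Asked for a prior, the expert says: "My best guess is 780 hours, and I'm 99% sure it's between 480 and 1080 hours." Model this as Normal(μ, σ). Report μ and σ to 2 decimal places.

μ = 780.00, σ = 116.47

A symmetric 99% interval runs μ ± z·σ with z = 2.576.
Half-width = 300, so σ = 300/2.576 = 116.47.
μ is the stated best guess, 780.00.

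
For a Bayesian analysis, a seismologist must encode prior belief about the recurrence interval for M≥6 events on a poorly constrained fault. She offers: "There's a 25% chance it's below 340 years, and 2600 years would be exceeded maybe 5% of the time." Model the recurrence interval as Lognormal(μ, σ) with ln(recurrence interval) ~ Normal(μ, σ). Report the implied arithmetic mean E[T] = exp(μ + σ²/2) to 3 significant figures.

If T ~ Lognormal(μ,σ) then ln T ~ Normal(μ,σ), so the p-quantile of ln T is μ + z_p·σ.
ln(340) = 5.829 and ln(2600) = 7.863; z_{0.25} = -0.6745, z_{0.95} = 1.645.
σ = (7.863 − 5.829)/(1.645 − (-0.6745)) = 0.877.
μ = 5.829 − (-0.6745)·0.877 = 6.421.
E[T] = exp(μ + σ²/2) = exp(6.421 + 0.3847) = 903 years.

E[T] ≈ 903 years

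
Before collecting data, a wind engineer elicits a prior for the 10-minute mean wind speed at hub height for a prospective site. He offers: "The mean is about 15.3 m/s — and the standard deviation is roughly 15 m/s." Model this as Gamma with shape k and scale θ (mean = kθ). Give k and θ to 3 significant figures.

For Gamma(k, scale θ): mean = kθ, variance = kθ², so CV = 1/√k.
CV = SD/mean = 15/15.3 = 0.9804, hence k = 1/CV² = 1.04.
Then θ = mean/k = 15.3/1.04 = 14.7.

k ≈ 1.04, θ ≈ 14.7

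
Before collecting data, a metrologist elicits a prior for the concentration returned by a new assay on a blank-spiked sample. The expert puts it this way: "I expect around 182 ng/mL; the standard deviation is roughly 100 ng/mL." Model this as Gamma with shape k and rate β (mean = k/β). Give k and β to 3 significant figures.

For Gamma(k, rate β): mean = k/β, variance = k/β², so CV = 1/√k.
CV = SD/mean = 100/182 = 0.5495, hence k = 1/CV² = 3.31.
Then β = k/mean = 3.31/182 = 0.0182.

k ≈ 3.31, β ≈ 0.0182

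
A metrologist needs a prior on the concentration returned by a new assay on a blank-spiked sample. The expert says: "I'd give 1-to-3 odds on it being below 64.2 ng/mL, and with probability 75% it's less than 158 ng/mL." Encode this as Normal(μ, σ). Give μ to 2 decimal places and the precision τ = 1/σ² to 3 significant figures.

For Normal(μ,σ), the p-quantile is μ + z_p·σ. Here z_{0.25} = -0.6745, z_{0.75} = 0.6745.
So 64.2 = μ − 0.6745σ and 158 = μ + 0.6745σ.
Subtracting: σ = (158 − 64.2)/(0.6745 − (-0.6745)) = 69.53.
Then μ = 64.2 − (-0.6745)·69.53 = 111.10.
Precision τ = 1/σ² = 1/69.53² = 0.000207.

μ = 111.10, τ = 0.000207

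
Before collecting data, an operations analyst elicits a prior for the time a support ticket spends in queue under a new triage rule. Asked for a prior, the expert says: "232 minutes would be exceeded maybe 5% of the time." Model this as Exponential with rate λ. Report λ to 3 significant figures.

λ ≈ 0.0129

P(T > 232.0) = e^(−λ·232.0) = 0.05, so λ = −ln(0.05)/232.0 = 0.0129.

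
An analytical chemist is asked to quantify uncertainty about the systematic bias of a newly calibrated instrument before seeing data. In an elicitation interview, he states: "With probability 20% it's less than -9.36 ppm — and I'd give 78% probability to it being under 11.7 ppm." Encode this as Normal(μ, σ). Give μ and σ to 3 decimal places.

μ = 1.623, σ = 13.050

The p-quantile of Normal(μ,σ) is μ + z_p·σ, with z_{0.2} = -0.8416 and z_{0.78} = 0.7722.
Eliminate σ: μ = (z₂·x₁ − z₁·x₂)/(z₂ − z₁) = (0.7722·-9.36 − (-0.8416)·11.7)/1.614 = 1.623.
Then σ = (x₂ − x₁)/(z₂ − z₁) = (11.7 − -9.36)/1.614 = 13.050.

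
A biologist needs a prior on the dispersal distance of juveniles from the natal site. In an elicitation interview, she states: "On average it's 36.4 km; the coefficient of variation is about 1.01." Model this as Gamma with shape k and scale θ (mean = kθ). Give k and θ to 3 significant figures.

For Gamma(k, scale θ): mean = kθ, variance = kθ², so CV = 1/√k.
CV = 1.01, hence k = 1/CV² = 0.98.
Then θ = mean/k = 36.4/0.98 = 37.1.

k ≈ 0.98, θ ≈ 37.1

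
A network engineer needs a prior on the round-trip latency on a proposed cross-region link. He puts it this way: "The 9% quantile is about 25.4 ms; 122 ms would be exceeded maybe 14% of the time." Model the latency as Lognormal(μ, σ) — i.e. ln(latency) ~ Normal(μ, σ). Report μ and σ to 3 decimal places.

μ ≈ 4.104, σ ≈ 0.648

If T ~ Lognormal(μ,σ) then ln T ~ Normal(μ,σ), so the p-quantile of ln T is μ + z_p·σ.
ln(25.4) = 3.235 and ln(122) = 4.804; z_{0.09} = -1.341, z_{0.86} = 1.08.
σ = (4.804 − 3.235)/(1.08 − (-1.341)) = 0.648.
μ = 3.235 − (-1.341)·0.648 = 4.104.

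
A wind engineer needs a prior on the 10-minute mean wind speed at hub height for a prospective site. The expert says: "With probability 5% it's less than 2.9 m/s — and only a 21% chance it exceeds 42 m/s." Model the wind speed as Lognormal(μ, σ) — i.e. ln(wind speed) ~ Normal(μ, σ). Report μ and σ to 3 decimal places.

μ ≈ 2.858, σ ≈ 1.090

If T ~ Lognormal(μ,σ) then ln T ~ Normal(μ,σ), so the p-quantile of ln T is μ + z_p·σ.
ln(2.9) = 1.065 and ln(42) = 3.738; z_{0.05} = -1.645, z_{0.79} = 0.8064.
σ = (3.738 − 1.065)/(0.8064 − (-1.645)) = 1.090.
μ = 1.065 − (-1.645)·1.090 = 2.858.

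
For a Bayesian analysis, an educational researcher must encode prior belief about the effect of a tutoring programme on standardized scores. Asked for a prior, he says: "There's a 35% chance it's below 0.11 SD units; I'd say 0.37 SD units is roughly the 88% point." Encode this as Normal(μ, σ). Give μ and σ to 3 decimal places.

The p-quantile of Normal(μ,σ) is μ + z_p·σ, with z_{0.35} = -0.3853 and z_{0.88} = 1.175.
Eliminate σ: μ = (z₂·x₁ − z₁·x₂)/(z₂ − z₁) = (1.175·0.11 − (-0.3853)·0.37)/1.56 = 0.174.
Then σ = (x₂ − x₁)/(z₂ − z₁) = (0.37 − 0.11)/1.56 = 0.167.

μ = 0.174, σ = 0.167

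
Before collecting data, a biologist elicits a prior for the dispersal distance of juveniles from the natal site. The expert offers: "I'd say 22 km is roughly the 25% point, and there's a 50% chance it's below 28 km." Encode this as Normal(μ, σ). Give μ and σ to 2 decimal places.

μ = 28.00, σ = 8.90

The p-quantile of Normal(μ,σ) is μ + z_p·σ, with z_{0.25} = -0.6745 and z_{0.5} = 0.
Eliminate σ: μ = (z₂·x₁ − z₁·x₂)/(z₂ − z₁) = (0·22 − (-0.6745)·28)/0.6745 = 28.00.
Then σ = (x₂ − x₁)/(z₂ − z₁) = (28 − 22)/0.6745 = 8.90.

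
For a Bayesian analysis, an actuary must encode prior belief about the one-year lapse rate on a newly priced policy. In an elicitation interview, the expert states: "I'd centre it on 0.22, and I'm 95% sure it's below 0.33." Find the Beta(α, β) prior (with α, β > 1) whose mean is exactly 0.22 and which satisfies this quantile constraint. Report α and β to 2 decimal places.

α ≈ 9.43, β ≈ 33.44

With mean 0.22 fixed, write α = 0.22s, β = 0.78s where s = α+β.
Need P(θ < 0.33) = 0.95 under Beta(0.22s, 0.78s). Normal approximation: (q−m)/√(m(1−m)/s) ≈ z_{0.95} = 1.64, so s ≈ 0.22·0.78·(1.64)²/(0.33−0.22)² = 38.4.
At s = 38.4: P(θ<0.33) ≈ 0.941. Adjusting to match 0.95 gives s ≈ 42.87.
So α = 0.22·42.87 ≈ 9.43, β = 0.78·42.87 ≈ 33.44.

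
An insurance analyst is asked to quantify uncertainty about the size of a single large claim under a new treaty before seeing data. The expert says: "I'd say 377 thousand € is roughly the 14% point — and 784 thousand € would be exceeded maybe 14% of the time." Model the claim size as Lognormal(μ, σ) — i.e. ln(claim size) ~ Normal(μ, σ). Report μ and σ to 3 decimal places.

If T ~ Lognormal(μ,σ) then ln T ~ Normal(μ,σ), so the p-quantile of ln T is μ + z_p·σ.
ln(377) = 5.932 and ln(784) = 6.664; z_{0.14} = -1.08, z_{0.86} = 1.08.
σ = (6.664 − 5.932)/(1.08 − (-1.08)) = 0.339.
μ = 5.932 − (-1.08)·0.339 = 6.298.

μ ≈ 6.298, σ ≈ 0.339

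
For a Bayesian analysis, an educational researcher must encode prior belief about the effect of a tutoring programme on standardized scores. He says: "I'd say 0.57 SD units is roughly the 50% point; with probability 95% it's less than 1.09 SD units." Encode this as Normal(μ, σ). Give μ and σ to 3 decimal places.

For Normal(μ,σ), the p-quantile is μ + z_p·σ. Here z_{0.5} = 0, z_{0.95} = 1.645.
So 0.57 = μ + 0σ and 1.09 = μ + 1.645σ.
Subtracting: σ = (1.09 − 0.57)/(1.645 − (0)) = 0.316.
Then μ = 0.57 − (0)·0.316 = 0.570.

μ = 0.570, σ = 0.316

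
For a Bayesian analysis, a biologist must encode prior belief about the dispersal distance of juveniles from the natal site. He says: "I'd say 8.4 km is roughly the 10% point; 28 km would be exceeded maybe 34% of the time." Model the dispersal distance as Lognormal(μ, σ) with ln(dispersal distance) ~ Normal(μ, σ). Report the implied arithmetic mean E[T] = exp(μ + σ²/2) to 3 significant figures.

If T ~ Lognormal(μ,σ) then ln T ~ Normal(μ,σ), so the p-quantile of ln T is μ + z_p·σ.
ln(8.4) = 2.128 and ln(28) = 3.332; z_{0.1} = -1.282, z_{0.66} = 0.4125.
σ = (3.332 − 2.128)/(0.4125 − (-1.282)) = 0.711.
μ = 2.128 − (-1.282)·0.711 = 3.039.
E[T] = exp(μ + σ²/2) = exp(3.039 + 0.2526) = 26.9 km.

E[T] ≈ 26.9 km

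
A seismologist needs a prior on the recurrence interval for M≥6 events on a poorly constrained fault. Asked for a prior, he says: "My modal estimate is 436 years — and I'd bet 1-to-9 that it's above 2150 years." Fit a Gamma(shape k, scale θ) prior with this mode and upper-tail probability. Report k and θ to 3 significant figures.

k ≈ 1.7, θ ≈ 627

Gamma(k,θ) with k>1 has mode (k−1)θ, so θ = 436/(k−1).
Need P(X < 2150) = 0.9 with θ tied to k this way. Start at k = 2, θ = 436: P(X<2150) ≈ 0.957.
Too high — lower k to spread out. Iterating converges to k ≈ 1.7.
Then θ = 436/(1.7−1) ≈ 627.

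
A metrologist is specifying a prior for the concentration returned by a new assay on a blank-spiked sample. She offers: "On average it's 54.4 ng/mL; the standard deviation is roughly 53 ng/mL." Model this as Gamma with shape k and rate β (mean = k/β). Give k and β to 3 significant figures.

k ≈ 1.05, β ≈ 0.0194

For Gamma(k, rate β): mean = k/β, variance = k/β², so CV = 1/√k.
CV = SD/mean = 53/54.4 = 0.9743, hence k = 1/CV² = 1.05.
Then β = k/mean = 1.05/54.4 = 0.0194.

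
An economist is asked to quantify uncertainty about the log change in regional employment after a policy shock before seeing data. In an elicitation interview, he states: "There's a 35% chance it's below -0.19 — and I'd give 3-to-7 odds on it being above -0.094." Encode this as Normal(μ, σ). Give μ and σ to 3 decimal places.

μ = -0.149, σ = 0.106

The p-quantile of Normal(μ,σ) is μ + z_p·σ, with z_{0.35} = -0.3853 and z_{0.7} = 0.5244.
Eliminate σ: μ = (z₂·x₁ − z₁·x₂)/(z₂ − z₁) = (0.5244·-0.19 − (-0.3853)·-0.094)/0.9097 = -0.149.
Then σ = (x₂ − x₁)/(z₂ − z₁) = (-0.094 − -0.19)/0.9097 = 0.106.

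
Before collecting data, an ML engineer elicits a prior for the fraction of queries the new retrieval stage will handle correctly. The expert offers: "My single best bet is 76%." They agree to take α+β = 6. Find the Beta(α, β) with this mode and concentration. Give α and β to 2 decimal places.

For α,β > 1 the Beta mode is (α−1)/(α+β−2). With α+β = 6, the mode is (α−1)/4.
Set (α−1)/4 = 0.76 → α = 1 + 0.76·4 = 4.04.
β = 6 − α = 1.96.

α = 4.04, β = 1.96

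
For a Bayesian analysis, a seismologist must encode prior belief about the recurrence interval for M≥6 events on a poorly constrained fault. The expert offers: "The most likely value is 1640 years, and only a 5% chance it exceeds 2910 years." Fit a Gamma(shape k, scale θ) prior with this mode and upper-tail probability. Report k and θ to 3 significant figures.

Gamma(k,θ) with k>1 has mode (k−1)θ, so θ = 1640/(k−1).
Need P(X < 2910) = 0.95 with θ tied to k this way. Start at k = 2, θ = 1640: P(X<2910) ≈ 0.529.
Too low — raise k to concentrate. Iterating converges to k ≈ 9.48.
Then θ = 1640/(9.48−1) ≈ 193.

k ≈ 9.48, θ ≈ 193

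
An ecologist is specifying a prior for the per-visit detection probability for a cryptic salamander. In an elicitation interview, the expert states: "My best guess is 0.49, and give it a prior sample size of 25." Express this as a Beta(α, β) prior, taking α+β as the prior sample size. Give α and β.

Under the effective-sample-size interpretation, Beta(α, β) has prior mean α/(α+β) and prior sample size α+β.
So α+β = 25 and α/(α+β) = 0.49, giving α = 0.49·25 = 12.25 and β = 25 − 12.25 = 12.75.

α = 12.25, β = 12.75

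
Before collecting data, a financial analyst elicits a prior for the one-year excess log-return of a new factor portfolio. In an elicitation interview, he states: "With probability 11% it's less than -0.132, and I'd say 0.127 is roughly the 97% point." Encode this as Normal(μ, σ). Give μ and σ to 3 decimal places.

The p-quantile of Normal(μ,σ) is μ + z_p·σ, with z_{0.11} = -1.227 and z_{0.97} = 1.881.
Eliminate σ: μ = (z₂·x₁ − z₁·x₂)/(z₂ − z₁) = (1.881·-0.132 − (-1.227)·0.127)/3.107 = -0.030.
Then σ = (x₂ − x₁)/(z₂ − z₁) = (0.127 − -0.132)/3.107 = 0.083.

μ = -0.030, σ = 0.083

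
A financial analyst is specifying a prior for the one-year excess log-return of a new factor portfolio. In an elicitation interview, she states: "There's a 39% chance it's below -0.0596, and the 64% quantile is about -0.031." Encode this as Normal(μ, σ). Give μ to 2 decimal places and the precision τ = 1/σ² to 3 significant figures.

μ = -0.05, τ = 497

The p-quantile of Normal(μ,σ) is μ + z_p·σ, with z_{0.39} = -0.2793 and z_{0.64} = 0.3585.
Eliminate σ: μ = (z₂·x₁ − z₁·x₂)/(z₂ − z₁) = (0.3585·-0.0596 − (-0.2793)·-0.031)/0.6378 = -0.05.
Then σ = (x₂ − x₁)/(z₂ − z₁) = (-0.031 − -0.0596)/0.6378 = 0.04.
Precision τ = 1/σ² = 1/0.04484² = 497.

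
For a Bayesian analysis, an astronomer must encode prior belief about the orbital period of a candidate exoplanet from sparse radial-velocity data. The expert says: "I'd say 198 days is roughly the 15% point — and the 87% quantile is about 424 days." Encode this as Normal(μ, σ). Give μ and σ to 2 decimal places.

μ = 306.30, σ = 104.49

For Normal(μ,σ), the p-quantile is μ + z_p·σ. Here z_{0.15} = -1.036, z_{0.87} = 1.126.
So 198 = μ − 1.036σ and 424 = μ + 1.126σ.
Subtracting: σ = (424 − 198)/(1.126 − (-1.036)) = 104.49.
Then μ = 198 − (-1.036)·104.49 = 306.30.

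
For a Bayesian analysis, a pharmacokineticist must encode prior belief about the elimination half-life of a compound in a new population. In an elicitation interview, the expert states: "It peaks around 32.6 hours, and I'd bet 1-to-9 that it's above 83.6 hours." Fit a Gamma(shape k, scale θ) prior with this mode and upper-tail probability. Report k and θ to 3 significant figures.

k ≈ 3.16, θ ≈ 15.1

Gamma(k,θ) with k>1 has mode (k−1)θ, so θ = 32.6/(k−1).
Need P(X < 83.6) = 0.9 with θ tied to k this way. Start at k = 2, θ = 32.6: P(X<83.6) ≈ 0.726.
Too low — raise k to concentrate. Iterating converges to k ≈ 3.16.
Then θ = 32.6/(3.16−1) ≈ 15.1.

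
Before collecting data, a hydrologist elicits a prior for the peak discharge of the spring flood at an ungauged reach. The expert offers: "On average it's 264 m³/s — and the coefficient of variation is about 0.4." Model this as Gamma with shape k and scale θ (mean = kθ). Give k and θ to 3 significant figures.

k ≈ 6.25, θ ≈ 42.2

For Gamma(k, scale θ): mean = kθ, variance = kθ², so CV = 1/√k.
CV = 0.4, hence k = 1/CV² = 6.25.
Then θ = mean/k = 264/6.25 = 42.2.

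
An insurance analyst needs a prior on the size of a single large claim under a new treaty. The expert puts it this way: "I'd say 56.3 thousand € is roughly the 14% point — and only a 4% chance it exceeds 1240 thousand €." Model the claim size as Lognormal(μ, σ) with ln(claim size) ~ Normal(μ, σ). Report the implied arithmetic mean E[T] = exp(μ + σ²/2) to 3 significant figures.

If T ~ Lognormal(μ,σ) then ln T ~ Normal(μ,σ), so the p-quantile of ln T is μ + z_p·σ.
ln(56.3) = 4.031 and ln(1240) = 7.123; z_{0.14} = -1.08, z_{0.96} = 1.751.
σ = (7.123 − 4.031)/(1.751 − (-1.08)) = 1.092.
μ = 4.031 − (-1.08)·1.092 = 5.211.
E[T] = exp(μ + σ²/2) = exp(5.211 + 0.5965) = 333 thousand €.

E[T] ≈ 333 thousand €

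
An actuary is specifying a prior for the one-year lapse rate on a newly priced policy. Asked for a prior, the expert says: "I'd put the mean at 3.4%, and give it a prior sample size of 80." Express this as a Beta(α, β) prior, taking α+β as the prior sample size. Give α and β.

Under the effective-sample-size interpretation, Beta(α, β) has prior mean α/(α+β) and prior sample size α+β.
So α+β = 80 and α/(α+β) = 0.034, giving α = 0.034·80 = 2.72 and β = 80 − 2.72 = 77.28.

α = 2.72, β = 77.28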